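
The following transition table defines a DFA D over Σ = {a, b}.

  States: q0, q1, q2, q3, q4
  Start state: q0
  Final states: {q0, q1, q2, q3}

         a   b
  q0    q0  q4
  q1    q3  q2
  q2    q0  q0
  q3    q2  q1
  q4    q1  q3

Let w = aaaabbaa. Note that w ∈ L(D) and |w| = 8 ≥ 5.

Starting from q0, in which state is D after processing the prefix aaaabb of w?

Run of D on the first 6 characters of w = a a a a b b:
  step 0: q0  (start)
  step 1: q0  (read a: q0→q0)
  step 2: q0  (read a: q0→q0)
  step 3: q0  (read a: q0→q0)
  step 4: q0  (read a: q0→q0)
  step 5: q4  (read b: q0→q4)
  step 6: q3  (read b: q4→q3)

After reading 6 characters, D is in state q3.

q3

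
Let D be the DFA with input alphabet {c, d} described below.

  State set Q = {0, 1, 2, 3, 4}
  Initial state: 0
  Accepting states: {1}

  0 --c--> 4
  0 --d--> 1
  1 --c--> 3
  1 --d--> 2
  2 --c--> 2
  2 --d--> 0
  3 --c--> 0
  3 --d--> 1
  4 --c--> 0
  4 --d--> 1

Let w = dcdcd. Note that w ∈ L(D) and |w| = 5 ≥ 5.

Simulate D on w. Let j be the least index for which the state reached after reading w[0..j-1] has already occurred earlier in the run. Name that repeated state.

1

Run of D on w = d c d c d:
  step 0: 0  (start)
  step 1: 1  (read d: 0→1)
  step 2: 3  (read c: 1→3)
  step 3: 1  (read d: 3→1)   ← first repeat (1 seen earlier)
  step 4: 3  (read c: 1→3)
  step 5: 1  (read d: 3→1)

The earliest repeat is at step j = 3: D is in 1, which it already visited at step i = 1.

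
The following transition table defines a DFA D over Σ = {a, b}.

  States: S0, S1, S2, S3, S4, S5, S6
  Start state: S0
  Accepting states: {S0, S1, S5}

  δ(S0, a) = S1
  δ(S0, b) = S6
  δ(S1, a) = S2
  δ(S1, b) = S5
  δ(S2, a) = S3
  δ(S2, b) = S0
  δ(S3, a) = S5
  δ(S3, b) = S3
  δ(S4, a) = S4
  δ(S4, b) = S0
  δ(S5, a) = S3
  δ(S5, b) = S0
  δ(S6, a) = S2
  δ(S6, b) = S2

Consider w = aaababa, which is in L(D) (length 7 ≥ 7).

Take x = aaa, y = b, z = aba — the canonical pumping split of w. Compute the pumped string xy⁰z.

xy⁰z = xz = aaa·aba = aaaaba.
Reading y = b takes D from S3 back to S3, so after x the machine is still in S3, and z then leads to the accepting state S1. Hence aaaaba ∈ L(D).

aaaaba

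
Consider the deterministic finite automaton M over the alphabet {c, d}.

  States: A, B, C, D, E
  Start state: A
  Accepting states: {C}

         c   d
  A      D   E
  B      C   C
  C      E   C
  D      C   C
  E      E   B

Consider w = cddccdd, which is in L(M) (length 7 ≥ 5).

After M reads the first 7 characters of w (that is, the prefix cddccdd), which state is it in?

C

State sequence: A -c-> D -d-> C -d-> C -c-> E -c-> E -d-> B -d-> C

After reading 7 characters, M is in state C.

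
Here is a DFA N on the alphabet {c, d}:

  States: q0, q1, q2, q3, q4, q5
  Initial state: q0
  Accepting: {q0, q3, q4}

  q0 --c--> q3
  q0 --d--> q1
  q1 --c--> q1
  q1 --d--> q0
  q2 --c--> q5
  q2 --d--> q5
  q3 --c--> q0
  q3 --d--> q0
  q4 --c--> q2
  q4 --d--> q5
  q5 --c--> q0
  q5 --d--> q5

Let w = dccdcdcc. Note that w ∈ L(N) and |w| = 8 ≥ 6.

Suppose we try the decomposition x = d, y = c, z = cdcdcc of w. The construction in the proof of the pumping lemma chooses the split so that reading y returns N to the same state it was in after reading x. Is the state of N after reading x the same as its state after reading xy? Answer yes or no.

yes

Run of N on the first 2 characters of w = d c:
  step 0: q0  (start)
  step 1: q1  (read d: q0→q1)
  step 2: q1  (read c: q1→q1)

After x (step 1): q1. After xy (step 2): q1.
They match, so y = c drives N around a cycle from q1 back to itself; pumping y any number of times keeps N in q1 before reading z, and xyⁱz ∈ L(N) for every i ≥ 0.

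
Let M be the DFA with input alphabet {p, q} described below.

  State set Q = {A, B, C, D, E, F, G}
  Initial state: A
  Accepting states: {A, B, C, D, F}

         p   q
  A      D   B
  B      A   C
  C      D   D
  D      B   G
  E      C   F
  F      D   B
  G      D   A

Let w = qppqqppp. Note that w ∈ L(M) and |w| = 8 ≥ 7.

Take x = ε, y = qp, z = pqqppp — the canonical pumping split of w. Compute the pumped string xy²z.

qpqppqqppp

xy^2z = ε·qp·qp·pqqppp = qpqppqqppp.
Reading y = qp takes M from A back to A, so after x·y·y the machine is still in A, and z then leads to the accepting state A. Hence qpqppqqppp ∈ L(M).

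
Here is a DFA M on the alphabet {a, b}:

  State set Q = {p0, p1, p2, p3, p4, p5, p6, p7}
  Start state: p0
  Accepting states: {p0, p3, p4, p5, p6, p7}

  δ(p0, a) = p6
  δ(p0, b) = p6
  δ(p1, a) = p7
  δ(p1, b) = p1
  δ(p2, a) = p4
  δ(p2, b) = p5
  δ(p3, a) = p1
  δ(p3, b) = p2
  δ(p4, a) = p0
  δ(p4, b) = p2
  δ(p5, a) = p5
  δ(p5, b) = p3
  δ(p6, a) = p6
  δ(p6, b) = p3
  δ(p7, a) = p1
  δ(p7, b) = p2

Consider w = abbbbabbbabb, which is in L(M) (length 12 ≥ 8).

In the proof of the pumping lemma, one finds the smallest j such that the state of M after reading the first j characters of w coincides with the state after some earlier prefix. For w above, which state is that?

State sequence: p0 -a-> p6 -b-> p3 -b-> p2 -b-> p5 -b-> p3 -a-> p1 -b-> p1 -b-> p1 -b-> p1 -a-> p7 -b-> p2 -b-> p5
First repeat at step 5: p3 was already visited.

The earliest repeat is at step j = 5: M is in p3, which it already visited at step i = 2.
Pumping length from the standard proof: p = 8 (the number of states). The repeated state found above gives |xy| = j ≤ 8 and |y| = j − i ≥ 1.

p3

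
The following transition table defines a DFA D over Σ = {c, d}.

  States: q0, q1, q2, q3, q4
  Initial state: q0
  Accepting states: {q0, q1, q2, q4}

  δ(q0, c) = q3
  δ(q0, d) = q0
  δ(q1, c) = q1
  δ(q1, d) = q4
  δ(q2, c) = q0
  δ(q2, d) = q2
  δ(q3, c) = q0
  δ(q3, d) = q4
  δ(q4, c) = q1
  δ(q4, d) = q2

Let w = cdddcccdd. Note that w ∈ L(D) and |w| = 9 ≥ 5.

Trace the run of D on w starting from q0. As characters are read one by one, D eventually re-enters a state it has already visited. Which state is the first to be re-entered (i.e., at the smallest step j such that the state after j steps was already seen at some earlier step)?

State sequence: q0 -c-> q3 -d-> q4 -d-> q2 -d-> q2 -c-> q0 -c-> q3 -c-> q0 -d-> q0 -d-> q0
First repeat at step 4: q2 was already visited.

The earliest repeat is at step j = 4: D is in q2, which it already visited at step i = 3.

q2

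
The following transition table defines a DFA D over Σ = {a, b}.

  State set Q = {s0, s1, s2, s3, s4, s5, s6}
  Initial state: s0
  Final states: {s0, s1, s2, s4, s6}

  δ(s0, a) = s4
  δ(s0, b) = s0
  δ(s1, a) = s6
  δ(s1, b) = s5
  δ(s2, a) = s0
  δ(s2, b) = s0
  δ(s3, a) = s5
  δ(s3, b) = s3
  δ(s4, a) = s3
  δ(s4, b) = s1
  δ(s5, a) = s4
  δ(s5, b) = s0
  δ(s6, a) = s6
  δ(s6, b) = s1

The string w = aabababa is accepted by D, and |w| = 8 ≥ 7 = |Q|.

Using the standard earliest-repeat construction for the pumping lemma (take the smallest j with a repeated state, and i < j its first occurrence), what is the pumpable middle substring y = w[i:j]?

Run of D on w = a a b a b a b a:
  step 0: s0  (start)
  step 1: s4  (read a: s0→s4)
  step 2: s3  (read a: s4→s3)
  step 3: s3  (read b: s3→s3)   ← first repeat (s3 seen earlier)
  step 4: s5  (read a: s3→s5)
  step 5: s0  (read b: s5→s0)
  step 6: s4  (read a: s0→s4)
  step 7: s1  (read b: s4→s1)
  step 8: s6  (read a: s1→s6)

So i = 2, j = 3, giving x = w[0:2] = aa, y = w[2:3] = b, z = w[3:8] = ababa.
Check: |xy| = 3 ≤ 7 and |y| = 1 ≥ 1. Reading y takes D from s3 back to s3, so every xyⁱz is accepted.

b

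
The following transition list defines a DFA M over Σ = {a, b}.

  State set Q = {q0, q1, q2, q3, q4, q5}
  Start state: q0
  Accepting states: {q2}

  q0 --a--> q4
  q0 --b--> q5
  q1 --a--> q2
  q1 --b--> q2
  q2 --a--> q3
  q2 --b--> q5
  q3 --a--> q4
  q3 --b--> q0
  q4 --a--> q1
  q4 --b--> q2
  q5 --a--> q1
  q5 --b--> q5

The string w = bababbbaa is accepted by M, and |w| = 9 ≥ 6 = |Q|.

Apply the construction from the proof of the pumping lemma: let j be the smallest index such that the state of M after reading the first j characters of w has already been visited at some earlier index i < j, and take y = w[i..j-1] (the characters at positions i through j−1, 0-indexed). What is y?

Run of M on w = b a b a b b b a a:
  step 0: q0  (start)
  step 1: q5  (read b: q0→q5)
  step 2: q1  (read a: q5→q1)
  step 3: q2  (read b: q1→q2)
  step 4: q3  (read a: q2→q3)
  step 5: q0  (read b: q3→q0)   ← first repeat (q0 seen earlier)
  step 6: q5  (read b: q0→q5)
  step 7: q5  (read b: q5→q5)
  step 8: q1  (read a: q5→q1)
  step 9: q2  (read a: q1→q2)

So i = 0, j = 5, giving x = w[0:0] = ε, y = w[0:5] = babab, z = w[5:9] = bbaa.
Check: |xy| = 5 ≤ 6 and |y| = 5 ≥ 1. Reading y takes M from q0 back to q0, so every xyⁱz is accepted.
With |Q| = 6, pigeonhole forces a state repeat no later than step 6; the substring read between the first and second visits to that state can be pumped.

babab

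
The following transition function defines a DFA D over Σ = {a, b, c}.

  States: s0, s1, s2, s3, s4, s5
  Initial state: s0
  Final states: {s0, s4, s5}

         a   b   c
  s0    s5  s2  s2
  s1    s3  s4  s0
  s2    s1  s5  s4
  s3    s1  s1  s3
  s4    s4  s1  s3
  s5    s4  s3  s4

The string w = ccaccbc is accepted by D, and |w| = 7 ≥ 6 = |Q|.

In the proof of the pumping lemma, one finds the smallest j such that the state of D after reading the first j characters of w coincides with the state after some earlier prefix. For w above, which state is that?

State sequence: s0 -c-> s2 -c-> s4 -a-> s4 -c-> s3 -c-> s3 -b-> s1 -c-> s0
First repeat at step 3: s4 was already visited.

The earliest repeat is at step j = 3: D is in s4, which it already visited at step i = 2.
The DFA has 6 states, so the proof of the pumping lemma guarantees a repeated state among the first 6+1 visited; the segment between the two visits is the pumpable y.

s4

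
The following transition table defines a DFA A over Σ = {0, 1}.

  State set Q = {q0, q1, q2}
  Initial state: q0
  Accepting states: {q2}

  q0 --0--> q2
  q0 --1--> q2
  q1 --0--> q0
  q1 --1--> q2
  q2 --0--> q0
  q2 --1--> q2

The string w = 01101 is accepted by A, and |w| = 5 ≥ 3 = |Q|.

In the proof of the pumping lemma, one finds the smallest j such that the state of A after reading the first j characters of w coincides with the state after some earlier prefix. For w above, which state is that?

State sequence: q0 -0-> q2 -1-> q2 -1-> q2 -0-> q0 -1-> q2
First repeat at step 2: q2 was already visited.

The earliest repeat is at step j = 2: A is in q2, which it already visited at step i = 1.

q2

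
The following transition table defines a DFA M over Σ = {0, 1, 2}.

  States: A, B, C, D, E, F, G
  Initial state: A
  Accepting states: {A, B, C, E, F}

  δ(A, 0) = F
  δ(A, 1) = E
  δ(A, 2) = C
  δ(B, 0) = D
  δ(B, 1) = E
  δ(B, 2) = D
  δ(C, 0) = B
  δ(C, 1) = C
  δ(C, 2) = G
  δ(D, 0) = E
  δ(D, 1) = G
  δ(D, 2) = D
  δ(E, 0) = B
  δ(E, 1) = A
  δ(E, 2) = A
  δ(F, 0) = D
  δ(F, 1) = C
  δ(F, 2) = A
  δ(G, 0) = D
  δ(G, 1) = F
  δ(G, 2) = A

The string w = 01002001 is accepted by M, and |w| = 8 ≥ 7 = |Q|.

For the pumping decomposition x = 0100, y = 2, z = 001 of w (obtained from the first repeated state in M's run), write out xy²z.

010022001

xy^2z = 0100·2·2·001 = 010022001.
Reading y = 2 takes M from D back to D, so after x·y·y the machine is still in D, and z then leads to the accepting state E. Hence 010022001 ∈ L(M).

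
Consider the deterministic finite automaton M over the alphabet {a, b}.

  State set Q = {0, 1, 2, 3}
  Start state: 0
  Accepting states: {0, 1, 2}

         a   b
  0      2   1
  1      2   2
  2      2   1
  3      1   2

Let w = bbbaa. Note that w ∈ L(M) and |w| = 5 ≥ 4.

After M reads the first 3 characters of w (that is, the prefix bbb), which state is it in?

State sequence: 0 -b-> 1 -b-> 2 -b-> 1

After reading 3 characters, M is in state 1.
(This kind of state-tracing is the core of the pumping-lemma construction: with 4 states, pigeonhole forces a repeat within the first 4 steps.)

1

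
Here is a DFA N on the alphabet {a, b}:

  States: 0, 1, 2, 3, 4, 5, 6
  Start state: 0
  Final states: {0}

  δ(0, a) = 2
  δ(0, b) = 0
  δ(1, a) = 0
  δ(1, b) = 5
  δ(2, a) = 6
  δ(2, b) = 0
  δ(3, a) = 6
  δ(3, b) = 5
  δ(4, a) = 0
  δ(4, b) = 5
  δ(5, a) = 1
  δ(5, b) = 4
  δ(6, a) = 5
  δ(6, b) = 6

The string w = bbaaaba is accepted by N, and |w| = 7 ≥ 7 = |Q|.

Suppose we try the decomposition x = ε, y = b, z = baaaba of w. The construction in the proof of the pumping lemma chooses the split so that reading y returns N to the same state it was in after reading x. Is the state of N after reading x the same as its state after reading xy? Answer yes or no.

yes

State sequence: 0 -b-> 0

After x (step 0): 0. After xy (step 1): 0.
They match, so y = b drives N around a cycle from 0 back to itself; pumping y any number of times keeps N in 0 before reading z, and xyⁱz ∈ L(N) for every i ≥ 0.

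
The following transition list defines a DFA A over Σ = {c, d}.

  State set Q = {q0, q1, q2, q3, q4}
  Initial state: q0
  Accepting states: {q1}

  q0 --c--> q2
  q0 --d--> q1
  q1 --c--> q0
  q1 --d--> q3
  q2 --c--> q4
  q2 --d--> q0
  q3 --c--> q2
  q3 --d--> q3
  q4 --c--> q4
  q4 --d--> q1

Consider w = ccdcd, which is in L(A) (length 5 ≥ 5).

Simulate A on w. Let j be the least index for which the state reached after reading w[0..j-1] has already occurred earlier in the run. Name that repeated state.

q0

State sequence: q0 -c-> q2 -c-> q4 -d-> q1 -c-> q0 -d-> q1
First repeat at step 4: q0 was already visited.

The earliest repeat is at step j = 4: A is in q0, which it already visited at step i = 0.
Since A has 5 states, any run of length ≥ 5 visits 5+1 states, so by pigeonhole some state repeats within the first 5 steps — that repeat gives the pumpable loop.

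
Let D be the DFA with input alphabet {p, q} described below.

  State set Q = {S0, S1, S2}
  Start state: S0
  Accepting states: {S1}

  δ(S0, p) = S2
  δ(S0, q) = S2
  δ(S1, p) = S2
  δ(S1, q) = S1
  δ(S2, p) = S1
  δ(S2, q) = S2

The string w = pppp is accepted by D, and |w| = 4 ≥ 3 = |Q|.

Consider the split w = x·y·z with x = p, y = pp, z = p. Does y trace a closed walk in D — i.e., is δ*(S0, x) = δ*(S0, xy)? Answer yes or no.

yes

State sequence: S0 -p-> S2 -p-> S1 -p-> S2

After x (step 1): S2. After xy (step 3): S2.
They match, so y = pp drives D around a cycle from S2 back to itself; pumping y any number of times keeps D in S2 before reading z, and xyⁱz ∈ L(D) for every i ≥ 0.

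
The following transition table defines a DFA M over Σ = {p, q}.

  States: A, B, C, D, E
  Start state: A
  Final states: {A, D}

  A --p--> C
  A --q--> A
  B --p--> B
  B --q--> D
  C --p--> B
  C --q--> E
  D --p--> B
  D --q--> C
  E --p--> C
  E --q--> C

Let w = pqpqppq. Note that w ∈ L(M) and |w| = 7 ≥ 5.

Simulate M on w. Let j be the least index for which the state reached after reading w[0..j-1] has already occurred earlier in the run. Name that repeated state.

C

Run of M on w = p q p q p p q:
  step 0: A  (start)
  step 1: C  (read p: A→C)
  step 2: E  (read q: C→E)
  step 3: C  (read p: E→C)   ← first repeat (C seen earlier)
  step 4: E  (read q: C→E)
  step 5: C  (read p: E→C)
  step 6: B  (read p: C→B)
  step 7: D  (read q: B→D)

The earliest repeat is at step j = 3: M is in C, which it already visited at step i = 1.
The DFA has 5 states, so the proof of the pumping lemma guarantees a repeated state among the first 5+1 visited; the segment between the two visits is the pumpable y.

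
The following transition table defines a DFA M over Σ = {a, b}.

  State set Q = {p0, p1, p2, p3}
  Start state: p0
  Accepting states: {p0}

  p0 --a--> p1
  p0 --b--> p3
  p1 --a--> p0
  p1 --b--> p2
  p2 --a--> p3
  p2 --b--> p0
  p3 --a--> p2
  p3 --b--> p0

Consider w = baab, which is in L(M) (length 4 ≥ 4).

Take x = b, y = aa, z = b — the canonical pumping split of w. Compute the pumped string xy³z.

baaaaaab

xy^3z = b·aa·aa·aa·b = baaaaaab.
Reading y = aa takes M from p3 back to p3, so after x·y·y·y the machine is still in p3, and z then leads to the accepting state p0. Hence baaaaaab ∈ L(M).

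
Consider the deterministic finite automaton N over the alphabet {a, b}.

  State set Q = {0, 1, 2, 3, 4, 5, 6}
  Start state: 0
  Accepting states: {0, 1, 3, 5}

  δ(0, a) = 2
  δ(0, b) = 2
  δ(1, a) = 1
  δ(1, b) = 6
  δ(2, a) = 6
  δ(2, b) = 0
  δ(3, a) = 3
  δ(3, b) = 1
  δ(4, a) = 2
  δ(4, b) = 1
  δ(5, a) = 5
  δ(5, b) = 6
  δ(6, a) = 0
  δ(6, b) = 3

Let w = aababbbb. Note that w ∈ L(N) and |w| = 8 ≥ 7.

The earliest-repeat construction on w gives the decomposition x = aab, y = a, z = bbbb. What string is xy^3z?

xy^3z = aab·a·a·a·bbbb = aabaaabbbb.
Reading y = a takes N from 3 back to 3, so after x·y·y·y the machine is still in 3, and z then leads to the accepting state 1. Hence aabaaabbbb ∈ L(N).

aabaaabbbb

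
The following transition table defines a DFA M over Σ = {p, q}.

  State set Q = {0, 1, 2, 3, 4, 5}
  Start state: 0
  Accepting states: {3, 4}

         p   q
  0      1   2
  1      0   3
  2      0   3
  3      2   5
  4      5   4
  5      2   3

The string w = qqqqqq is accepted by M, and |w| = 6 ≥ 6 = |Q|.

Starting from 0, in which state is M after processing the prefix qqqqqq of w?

3

State sequence: 0 -q-> 2 -q-> 3 -q-> 5 -q-> 3 -q-> 5 -q-> 3

After reading 6 characters, M is in state 3.
(This kind of state-tracing is the core of the pumping-lemma construction: with 6 states, pigeonhole forces a repeat within the first 6 steps.)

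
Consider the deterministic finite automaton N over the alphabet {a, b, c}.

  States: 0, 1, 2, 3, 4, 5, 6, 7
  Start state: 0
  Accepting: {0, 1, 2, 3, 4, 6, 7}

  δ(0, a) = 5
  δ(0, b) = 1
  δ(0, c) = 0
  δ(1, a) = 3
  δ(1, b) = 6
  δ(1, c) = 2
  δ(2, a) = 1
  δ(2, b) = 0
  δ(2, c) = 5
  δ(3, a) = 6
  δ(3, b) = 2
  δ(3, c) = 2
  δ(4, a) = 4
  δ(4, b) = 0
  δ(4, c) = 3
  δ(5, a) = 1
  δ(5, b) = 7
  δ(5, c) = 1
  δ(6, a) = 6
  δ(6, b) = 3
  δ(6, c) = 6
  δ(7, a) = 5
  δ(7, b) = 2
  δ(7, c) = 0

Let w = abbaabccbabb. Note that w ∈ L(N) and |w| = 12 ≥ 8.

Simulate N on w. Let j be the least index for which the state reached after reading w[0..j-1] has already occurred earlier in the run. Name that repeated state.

2

State sequence: 0 -a-> 5 -b-> 7 -b-> 2 -a-> 1 -a-> 3 -b-> 2 -c-> 5 -c-> 1 -b-> 6 -a-> 6 -b-> 3 -b-> 2
First repeat at step 6: 2 was already visited.

The earliest repeat is at step j = 6: N is in 2, which it already visited at step i = 3.
Pumping length from the standard proof: p = 8 (the number of states). The repeated state found above gives |xy| = j ≤ 8 and |y| = j − i ≥ 1.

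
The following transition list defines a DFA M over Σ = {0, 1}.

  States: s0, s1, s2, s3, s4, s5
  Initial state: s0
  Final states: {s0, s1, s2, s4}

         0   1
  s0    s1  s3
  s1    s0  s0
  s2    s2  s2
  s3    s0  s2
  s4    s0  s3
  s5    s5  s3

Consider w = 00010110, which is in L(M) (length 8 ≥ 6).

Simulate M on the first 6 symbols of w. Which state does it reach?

Run of M on the first 6 characters of w = 0 0 0 1 0 1:
  step 0: s0  (start)
  step 1: s1  (read 0: s0→s1)
  step 2: s0  (read 0: s1→s0)
  step 3: s1  (read 0: s0→s1)
  step 4: s0  (read 1: s1→s0)
  step 5: s1  (read 0: s0→s1)
  step 6: s0  (read 1: s1→s0)

After reading 6 characters, M is in state s0.

s0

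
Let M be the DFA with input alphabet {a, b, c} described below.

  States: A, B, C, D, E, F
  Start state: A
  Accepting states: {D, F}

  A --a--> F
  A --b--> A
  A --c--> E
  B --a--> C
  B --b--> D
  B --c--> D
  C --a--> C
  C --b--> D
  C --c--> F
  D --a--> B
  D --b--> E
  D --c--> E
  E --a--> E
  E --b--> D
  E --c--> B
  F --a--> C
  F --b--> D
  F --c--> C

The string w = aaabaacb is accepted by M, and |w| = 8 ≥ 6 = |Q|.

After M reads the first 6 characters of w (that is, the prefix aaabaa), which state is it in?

State sequence: A -a-> F -a-> C -a-> C -b-> D -a-> B -a-> C

After reading 6 characters, M is in state C.

C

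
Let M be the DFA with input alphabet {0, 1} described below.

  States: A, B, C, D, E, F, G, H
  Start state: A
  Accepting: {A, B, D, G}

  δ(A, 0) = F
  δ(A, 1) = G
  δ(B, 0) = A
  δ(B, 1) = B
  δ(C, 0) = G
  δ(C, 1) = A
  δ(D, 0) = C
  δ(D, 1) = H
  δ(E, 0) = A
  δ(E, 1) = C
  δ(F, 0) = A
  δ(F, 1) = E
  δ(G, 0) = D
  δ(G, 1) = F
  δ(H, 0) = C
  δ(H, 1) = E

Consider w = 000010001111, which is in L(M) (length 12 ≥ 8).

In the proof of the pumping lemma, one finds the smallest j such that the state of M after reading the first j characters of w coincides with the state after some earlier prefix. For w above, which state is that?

A

Run of M on w = 0 0 0 0 1 0 0 0 1 1 1 1:
  step 0: A  (start)
  step 1: F  (read 0: A→F)
  step 2: A  (read 0: F→A)   ← first repeat (A seen earlier)
  step 3: F  (read 0: A→F)
  step 4: A  (read 0: F→A)
  step 5: G  (read 1: A→G)
  step 6: D  (read 0: G→D)
  step 7: C  (read 0: D→C)
  step 8: G  (read 0: C→G)
  step 9: F  (read 1: G→F)
  step 10: E  (read 1: F→E)
  step 11: C  (read 1: E→C)
  step 12: A  (read 1: C→A)

The earliest repeat is at step j = 2: M is in A, which it already visited at step i = 0.
Since M has 8 states, any run of length ≥ 8 visits 8+1 states, so by pigeonhole some state repeats within the first 8 steps — that repeat gives the pumpable loop.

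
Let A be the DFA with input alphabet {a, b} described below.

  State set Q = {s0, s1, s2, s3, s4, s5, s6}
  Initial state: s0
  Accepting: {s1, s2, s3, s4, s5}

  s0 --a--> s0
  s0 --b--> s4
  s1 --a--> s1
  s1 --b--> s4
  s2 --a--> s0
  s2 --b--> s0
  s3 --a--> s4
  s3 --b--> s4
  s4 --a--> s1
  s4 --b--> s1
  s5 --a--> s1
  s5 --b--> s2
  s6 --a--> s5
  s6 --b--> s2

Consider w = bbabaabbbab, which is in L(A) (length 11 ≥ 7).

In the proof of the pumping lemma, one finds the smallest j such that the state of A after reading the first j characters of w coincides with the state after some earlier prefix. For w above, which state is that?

State sequence: s0 -b-> s4 -b-> s1 -a-> s1 -b-> s4 -a-> s1 -a-> s1 -b-> s4 -b-> s1 -b-> s4 -a-> s1 -b-> s4
First repeat at step 3: s1 was already visited.

The earliest repeat is at step j = 3: A is in s1, which it already visited at step i = 2.
With |Q| = 7, pigeonhole forces a state repeat no later than step 7; the substring read between the first and second visits to that state can be pumped.

s1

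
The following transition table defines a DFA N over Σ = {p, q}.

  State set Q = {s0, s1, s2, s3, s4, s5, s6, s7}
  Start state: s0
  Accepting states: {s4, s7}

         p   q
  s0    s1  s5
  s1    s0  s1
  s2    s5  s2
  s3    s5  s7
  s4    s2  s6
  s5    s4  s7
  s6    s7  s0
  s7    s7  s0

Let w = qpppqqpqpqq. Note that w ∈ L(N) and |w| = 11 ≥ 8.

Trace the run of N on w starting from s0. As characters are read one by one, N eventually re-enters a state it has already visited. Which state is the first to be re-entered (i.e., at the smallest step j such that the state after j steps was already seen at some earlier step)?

s5

State sequence: s0 -q-> s5 -p-> s4 -p-> s2 -p-> s5 -q-> s7 -q-> s0 -p-> s1 -q-> s1 -p-> s0 -q-> s5 -q-> s7
First repeat at step 4: s5 was already visited.

The earliest repeat is at step j = 4: N is in s5, which it already visited at step i = 1.
The DFA has 8 states, so the proof of the pumping lemma guarantees a repeated state among the first 8+1 visited; the segment between the two visits is the pumpable y.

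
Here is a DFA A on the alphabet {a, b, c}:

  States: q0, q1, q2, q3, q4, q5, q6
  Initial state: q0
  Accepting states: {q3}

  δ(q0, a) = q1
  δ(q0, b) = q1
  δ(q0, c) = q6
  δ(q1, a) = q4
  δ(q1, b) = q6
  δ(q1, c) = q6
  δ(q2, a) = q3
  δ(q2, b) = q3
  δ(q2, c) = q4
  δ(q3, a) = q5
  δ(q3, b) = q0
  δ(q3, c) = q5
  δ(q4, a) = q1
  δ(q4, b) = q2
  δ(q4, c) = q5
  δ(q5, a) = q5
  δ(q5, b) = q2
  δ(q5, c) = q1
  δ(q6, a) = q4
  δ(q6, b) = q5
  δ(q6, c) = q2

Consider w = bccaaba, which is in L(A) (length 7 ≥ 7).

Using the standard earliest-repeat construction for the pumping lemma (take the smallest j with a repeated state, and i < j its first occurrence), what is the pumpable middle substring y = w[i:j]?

State sequence: q0 -b-> q1 -c-> q6 -c-> q2 -a-> q3 -a-> q5 -b-> q2 -a-> q3
First repeat at step 6: q2 was already visited.

So i = 3, j = 6, giving x = w[0:3] = bcc, y = w[3:6] = aab, z = w[6:7] = a.
Check: |xy| = 6 ≤ 7 and |y| = 3 ≥ 1. Reading y takes A from q2 back to q2, so every xyⁱz is accepted.
Since A has 7 states, any run of length ≥ 7 visits 7+1 states, so by pigeonhole some state repeats within the first 7 steps — that repeat gives the pumpable loop.

aab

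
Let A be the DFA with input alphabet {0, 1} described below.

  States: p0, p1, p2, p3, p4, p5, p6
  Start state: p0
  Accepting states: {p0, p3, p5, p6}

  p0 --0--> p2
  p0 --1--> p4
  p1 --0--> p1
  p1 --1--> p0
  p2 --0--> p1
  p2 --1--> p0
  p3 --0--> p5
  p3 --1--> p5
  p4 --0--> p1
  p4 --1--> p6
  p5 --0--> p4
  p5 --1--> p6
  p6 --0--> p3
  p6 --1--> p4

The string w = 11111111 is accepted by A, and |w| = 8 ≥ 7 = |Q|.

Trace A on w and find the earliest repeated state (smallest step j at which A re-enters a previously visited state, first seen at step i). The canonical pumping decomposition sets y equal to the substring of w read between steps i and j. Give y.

11

State sequence: p0 -1-> p4 -1-> p6 -1-> p4 -1-> p6 -1-> p4 -1-> p6 -1-> p4 -1-> p6
First repeat at step 3: p4 was already visited.

So i = 1, j = 3, giving x = w[0:1] = 1, y = w[1:3] = 11, z = w[3:8] = 11111.
Check: |xy| = 3 ≤ 7 and |y| = 2 ≥ 1. Reading y takes A from p4 back to p4, so every xyⁱz is accepted.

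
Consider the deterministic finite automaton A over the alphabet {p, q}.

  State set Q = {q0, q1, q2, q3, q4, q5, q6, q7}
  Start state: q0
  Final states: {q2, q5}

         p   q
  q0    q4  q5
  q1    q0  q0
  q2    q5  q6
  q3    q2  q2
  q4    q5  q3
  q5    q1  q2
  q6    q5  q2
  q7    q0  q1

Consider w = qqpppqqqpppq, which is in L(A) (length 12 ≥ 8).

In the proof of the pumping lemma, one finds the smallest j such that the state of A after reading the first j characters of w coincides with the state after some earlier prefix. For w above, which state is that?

Run of A on w = q q p p p q q q p p p q:
  step 0: q0  (start)
  step 1: q5  (read q: q0→q5)
  step 2: q2  (read q: q5→q2)
  step 3: q5  (read p: q2→q5)   ← first repeat (q5 seen earlier)
  step 4: q1  (read p: q5→q1)
  step 5: q0  (read p: q1→q0)
  step 6: q5  (read q: q0→q5)
  step 7: q2  (read q: q5→q2)
  step 8: q6  (read q: q2→q6)
  step 9: q5  (read p: q6→q5)
  step 10: q1  (read p: q5→q1)
  step 11: q0  (read p: q1→q0)
  step 12: q5  (read q: q0→q5)

The earliest repeat is at step j = 3: A is in q5, which it already visited at step i = 1.

q5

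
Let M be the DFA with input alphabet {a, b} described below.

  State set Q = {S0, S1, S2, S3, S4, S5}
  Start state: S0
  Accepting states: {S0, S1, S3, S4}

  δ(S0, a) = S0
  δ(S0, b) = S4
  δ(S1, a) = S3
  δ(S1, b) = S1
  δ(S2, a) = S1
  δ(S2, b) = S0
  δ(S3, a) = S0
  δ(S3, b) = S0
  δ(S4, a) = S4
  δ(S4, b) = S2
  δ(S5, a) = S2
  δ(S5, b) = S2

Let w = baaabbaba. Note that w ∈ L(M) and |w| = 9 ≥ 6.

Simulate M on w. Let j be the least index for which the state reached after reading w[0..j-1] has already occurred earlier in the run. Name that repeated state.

Run of M on w = b a a a b b a b a:
  step 0: S0  (start)
  step 1: S4  (read b: S0→S4)
  step 2: S4  (read a: S4→S4)   ← first repeat (S4 seen earlier)
  step 3: S4  (read a: S4→S4)
  step 4: S4  (read a: S4→S4)
  step 5: S2  (read b: S4→S2)
  step 6: S0  (read b: S2→S0)
  step 7: S0  (read a: S0→S0)
  step 8: S4  (read b: S0→S4)
  step 9: S4  (read a: S4→S4)

The earliest repeat is at step j = 2: M is in S4, which it already visited at step i = 1.
Since M has 6 states, any run of length ≥ 6 visits 6+1 states, so by pigeonhole some state repeats within the first 6 steps — that repeat gives the pumpable loop.

S4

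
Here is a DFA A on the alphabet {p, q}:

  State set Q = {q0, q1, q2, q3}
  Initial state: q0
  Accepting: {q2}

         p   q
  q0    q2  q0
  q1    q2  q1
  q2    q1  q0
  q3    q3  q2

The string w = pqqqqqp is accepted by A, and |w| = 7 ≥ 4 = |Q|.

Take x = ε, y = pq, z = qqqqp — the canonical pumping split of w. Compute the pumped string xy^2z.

pqpqqqqqp

xy^2z = ε·pq·pq·qqqqp = pqpqqqqqp.
Reading y = pq takes A from q0 back to q0, so after x·y·y the machine is still in q0, and z then leads to the accepting state q2. Hence pqpqqqqqp ∈ L(A).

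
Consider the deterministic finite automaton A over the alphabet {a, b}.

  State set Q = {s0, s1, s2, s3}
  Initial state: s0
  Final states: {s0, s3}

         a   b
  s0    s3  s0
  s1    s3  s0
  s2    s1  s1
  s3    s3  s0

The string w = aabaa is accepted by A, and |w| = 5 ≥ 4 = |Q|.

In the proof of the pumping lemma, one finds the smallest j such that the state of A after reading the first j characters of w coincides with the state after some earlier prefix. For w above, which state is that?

s3

State sequence: s0 -a-> s3 -a-> s3 -b-> s0 -a-> s3 -a-> s3
First repeat at step 2: s3 was already visited.

The earliest repeat is at step j = 2: A is in s3, which it already visited at step i = 1.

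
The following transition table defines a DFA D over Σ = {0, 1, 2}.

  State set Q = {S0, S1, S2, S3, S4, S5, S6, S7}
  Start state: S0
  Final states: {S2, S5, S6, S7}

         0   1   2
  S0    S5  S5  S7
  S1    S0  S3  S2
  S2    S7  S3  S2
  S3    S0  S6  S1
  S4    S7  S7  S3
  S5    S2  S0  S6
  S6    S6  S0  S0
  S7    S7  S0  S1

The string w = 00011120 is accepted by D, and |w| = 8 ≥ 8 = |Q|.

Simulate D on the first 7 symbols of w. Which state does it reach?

Run of D on the first 7 characters of w = 0 0 0 1 1 1 2:
  step 0: S0  (start)
  step 1: S5  (read 0: S0→S5)
  step 2: S2  (read 0: S5→S2)
  step 3: S7  (read 0: S2→S7)
  step 4: S0  (read 1: S7→S0)
  step 5: S5  (read 1: S0→S5)
  step 6: S0  (read 1: S5→S0)
  step 7: S7  (read 2: S0→S7)

After reading 7 characters, D is in state S7.

S7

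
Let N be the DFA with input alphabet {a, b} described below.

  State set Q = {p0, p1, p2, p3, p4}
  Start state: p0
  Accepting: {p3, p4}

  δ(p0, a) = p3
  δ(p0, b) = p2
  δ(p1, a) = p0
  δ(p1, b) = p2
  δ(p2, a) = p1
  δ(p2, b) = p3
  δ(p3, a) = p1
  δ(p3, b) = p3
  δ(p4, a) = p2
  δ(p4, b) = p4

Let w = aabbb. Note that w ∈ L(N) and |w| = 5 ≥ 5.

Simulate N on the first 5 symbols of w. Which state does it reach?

p3

State sequence: p0 -a-> p3 -a-> p1 -b-> p2 -b-> p3 -b-> p3

After reading 5 characters, N is in state p3.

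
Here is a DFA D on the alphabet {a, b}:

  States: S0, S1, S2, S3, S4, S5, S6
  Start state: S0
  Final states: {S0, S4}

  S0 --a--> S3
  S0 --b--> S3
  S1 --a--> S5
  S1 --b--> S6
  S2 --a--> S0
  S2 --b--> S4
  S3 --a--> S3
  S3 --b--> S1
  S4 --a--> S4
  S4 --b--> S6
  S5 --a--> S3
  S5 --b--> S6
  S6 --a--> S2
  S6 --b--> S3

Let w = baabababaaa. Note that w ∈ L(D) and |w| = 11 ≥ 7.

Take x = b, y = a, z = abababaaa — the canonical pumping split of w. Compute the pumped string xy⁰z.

xy⁰z = xz = b·abababaaa = babababaaa.
Reading y = a takes D from S3 back to S3, so after x the machine is still in S3, and z then leads to the accepting state S4. Hence babababaaa ∈ L(D).

babababaaa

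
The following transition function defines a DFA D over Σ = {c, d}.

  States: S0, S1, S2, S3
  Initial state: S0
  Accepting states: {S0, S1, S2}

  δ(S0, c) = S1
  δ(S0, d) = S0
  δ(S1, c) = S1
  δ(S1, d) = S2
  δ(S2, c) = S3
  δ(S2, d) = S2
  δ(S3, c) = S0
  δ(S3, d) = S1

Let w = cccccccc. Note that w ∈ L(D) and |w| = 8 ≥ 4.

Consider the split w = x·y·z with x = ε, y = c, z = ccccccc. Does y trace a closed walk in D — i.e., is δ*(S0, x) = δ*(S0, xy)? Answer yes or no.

Run of D on the first 1 characters of w = c:
  step 0: S0  (start)
  step 1: S1  (read c: S0→S1)

After x (step 0): S0. After xy (step 1): S1.
They differ (S0 ≠ S1), so y is not a cycle from the state after x; this split is not the one the pumping-lemma construction produces, and pumping y need not keep the string in L(D).

no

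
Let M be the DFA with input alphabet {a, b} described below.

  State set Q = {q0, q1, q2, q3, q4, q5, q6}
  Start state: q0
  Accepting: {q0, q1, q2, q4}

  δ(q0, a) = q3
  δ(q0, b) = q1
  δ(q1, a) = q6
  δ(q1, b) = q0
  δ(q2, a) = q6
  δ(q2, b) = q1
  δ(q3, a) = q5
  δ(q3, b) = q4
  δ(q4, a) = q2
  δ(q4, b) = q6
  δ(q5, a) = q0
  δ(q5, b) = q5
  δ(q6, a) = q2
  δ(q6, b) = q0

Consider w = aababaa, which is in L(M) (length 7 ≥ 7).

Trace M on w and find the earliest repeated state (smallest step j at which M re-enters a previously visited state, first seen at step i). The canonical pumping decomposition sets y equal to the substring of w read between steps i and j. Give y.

b

Run of M on w = a a b a b a a:
  step 0: q0  (start)
  step 1: q3  (read a: q0→q3)
  step 2: q5  (read a: q3→q5)
  step 3: q5  (read b: q5→q5)   ← first repeat (q5 seen earlier)
  step 4: q0  (read a: q5→q0)
  step 5: q1  (read b: q0→q1)
  step 6: q6  (read a: q1→q6)
  step 7: q2  (read a: q6→q2)

So i = 2, j = 3, giving x = w[0:2] = aa, y = w[2:3] = b, z = w[3:7] = abaa.
Check: |xy| = 3 ≤ 7 and |y| = 1 ≥ 1. Reading y takes M from q5 back to q5, so every xyⁱz is accepted.
Since M has 7 states, any run of length ≥ 7 visits 7+1 states, so by pigeonhole some state repeats within the first 7 steps — that repeat gives the pumpable loop.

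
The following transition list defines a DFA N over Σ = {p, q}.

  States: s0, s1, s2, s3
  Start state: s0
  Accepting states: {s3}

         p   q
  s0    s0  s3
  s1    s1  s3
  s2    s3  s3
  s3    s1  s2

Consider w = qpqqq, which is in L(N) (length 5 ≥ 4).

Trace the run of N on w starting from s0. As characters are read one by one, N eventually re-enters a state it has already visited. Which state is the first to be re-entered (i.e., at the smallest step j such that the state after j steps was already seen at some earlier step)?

s3

Run of N on w = q p q q q:
  step 0: s0  (start)
  step 1: s3  (read q: s0→s3)
  step 2: s1  (read p: s3→s1)
  step 3: s3  (read q: s1→s3)   ← first repeat (s3 seen earlier)
  step 4: s2  (read q: s3→s2)
  step 5: s3  (read q: s2→s3)

The earliest repeat is at step j = 3: N is in s3, which it already visited at step i = 1.
Pumping length from the standard proof: p = 4 (the number of states). The repeated state found above gives |xy| = j ≤ 4 and |y| = j − i ≥ 1.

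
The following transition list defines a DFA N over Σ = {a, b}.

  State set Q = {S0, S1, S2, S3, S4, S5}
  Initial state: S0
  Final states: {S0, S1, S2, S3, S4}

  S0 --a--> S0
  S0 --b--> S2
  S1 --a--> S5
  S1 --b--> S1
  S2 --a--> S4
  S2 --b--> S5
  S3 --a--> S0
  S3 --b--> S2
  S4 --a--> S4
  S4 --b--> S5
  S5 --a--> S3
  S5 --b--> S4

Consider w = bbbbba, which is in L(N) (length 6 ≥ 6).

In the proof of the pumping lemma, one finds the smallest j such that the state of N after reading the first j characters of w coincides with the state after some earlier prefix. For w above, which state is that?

S5

State sequence: S0 -b-> S2 -b-> S5 -b-> S4 -b-> S5 -b-> S4 -a-> S4
First repeat at step 4: S5 was already visited.

The earliest repeat is at step j = 4: N is in S5, which it already visited at step i = 2.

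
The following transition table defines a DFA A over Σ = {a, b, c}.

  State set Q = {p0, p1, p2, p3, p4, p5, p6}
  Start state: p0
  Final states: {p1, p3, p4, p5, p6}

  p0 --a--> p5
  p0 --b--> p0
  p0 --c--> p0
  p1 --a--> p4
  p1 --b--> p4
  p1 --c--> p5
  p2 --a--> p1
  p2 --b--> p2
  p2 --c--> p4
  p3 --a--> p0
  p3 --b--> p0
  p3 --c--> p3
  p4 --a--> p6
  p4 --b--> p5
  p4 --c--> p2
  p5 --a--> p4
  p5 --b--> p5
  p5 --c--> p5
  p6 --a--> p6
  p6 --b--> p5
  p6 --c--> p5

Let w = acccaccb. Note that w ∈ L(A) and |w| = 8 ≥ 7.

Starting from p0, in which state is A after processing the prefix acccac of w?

p2

Run of A on the first 6 characters of w = a c c c a c:
  step 0: p0  (start)
  step 1: p5  (read a: p0→p5)
  step 2: p5  (read c: p5→p5)
  step 3: p5  (read c: p5→p5)
  step 4: p5  (read c: p5→p5)
  step 5: p4  (read a: p5→p4)
  step 6: p2  (read c: p4→p2)

After reading 6 characters, A is in state p2.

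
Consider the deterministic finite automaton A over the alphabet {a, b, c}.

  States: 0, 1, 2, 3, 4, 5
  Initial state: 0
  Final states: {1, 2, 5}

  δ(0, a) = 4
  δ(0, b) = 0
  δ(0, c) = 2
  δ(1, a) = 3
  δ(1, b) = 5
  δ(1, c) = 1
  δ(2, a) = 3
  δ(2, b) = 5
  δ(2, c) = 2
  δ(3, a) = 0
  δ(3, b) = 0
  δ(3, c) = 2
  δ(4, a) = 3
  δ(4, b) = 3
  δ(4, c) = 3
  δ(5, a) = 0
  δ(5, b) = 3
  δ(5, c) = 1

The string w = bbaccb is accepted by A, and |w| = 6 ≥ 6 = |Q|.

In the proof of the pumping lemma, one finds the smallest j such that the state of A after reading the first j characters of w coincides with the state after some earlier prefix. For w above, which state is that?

0

State sequence: 0 -b-> 0 -b-> 0 -a-> 4 -c-> 3 -c-> 2 -b-> 5
First repeat at step 1: 0 was already visited.

The earliest repeat is at step j = 1: A is in 0, which it already visited at step i = 0.
The DFA has 6 states, so the proof of the pumping lemma guarantees a repeated state among the first 6+1 visited; the segment between the two visits is the pumpable y.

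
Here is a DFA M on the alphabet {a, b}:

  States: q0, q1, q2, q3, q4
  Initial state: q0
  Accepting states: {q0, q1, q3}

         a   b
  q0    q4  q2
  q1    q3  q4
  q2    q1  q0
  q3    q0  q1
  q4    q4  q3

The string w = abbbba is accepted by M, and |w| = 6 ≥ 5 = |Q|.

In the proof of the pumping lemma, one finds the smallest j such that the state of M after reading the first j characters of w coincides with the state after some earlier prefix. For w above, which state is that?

q4

State sequence: q0 -a-> q4 -b-> q3 -b-> q1 -b-> q4 -b-> q3 -a-> q0
First repeat at step 4: q4 was already visited.

The earliest repeat is at step j = 4: M is in q4, which it already visited at step i = 1.
The DFA has 5 states, so the proof of the pumping lemma guarantees a repeated state among the first 5+1 visited; the segment between the two visits is the pumpable y.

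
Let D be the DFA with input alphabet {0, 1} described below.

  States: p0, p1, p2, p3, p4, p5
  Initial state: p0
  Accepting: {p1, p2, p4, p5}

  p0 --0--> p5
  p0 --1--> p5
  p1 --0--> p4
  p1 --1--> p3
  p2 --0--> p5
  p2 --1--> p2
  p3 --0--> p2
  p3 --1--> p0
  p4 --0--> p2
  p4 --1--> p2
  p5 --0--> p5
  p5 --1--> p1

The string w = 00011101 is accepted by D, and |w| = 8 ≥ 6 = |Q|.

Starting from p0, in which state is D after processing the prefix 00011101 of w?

Run of D on the first 8 characters of w = 0 0 0 1 1 1 0 1:
  step 0: p0  (start)
  step 1: p5  (read 0: p0→p5)
  step 2: p5  (read 0: p5→p5)
  step 3: p5  (read 0: p5→p5)
  step 4: p1  (read 1: p5→p1)
  step 5: p3  (read 1: p1→p3)
  step 6: p0  (read 1: p3→p0)
  step 7: p5  (read 0: p0→p5)
  step 8: p1  (read 1: p5→p1)

After reading 8 characters, D is in state p1.
(This kind of state-tracing is the core of the pumping-lemma construction: with 6 states, pigeonhole forces a repeat within the first 6 steps.)

p1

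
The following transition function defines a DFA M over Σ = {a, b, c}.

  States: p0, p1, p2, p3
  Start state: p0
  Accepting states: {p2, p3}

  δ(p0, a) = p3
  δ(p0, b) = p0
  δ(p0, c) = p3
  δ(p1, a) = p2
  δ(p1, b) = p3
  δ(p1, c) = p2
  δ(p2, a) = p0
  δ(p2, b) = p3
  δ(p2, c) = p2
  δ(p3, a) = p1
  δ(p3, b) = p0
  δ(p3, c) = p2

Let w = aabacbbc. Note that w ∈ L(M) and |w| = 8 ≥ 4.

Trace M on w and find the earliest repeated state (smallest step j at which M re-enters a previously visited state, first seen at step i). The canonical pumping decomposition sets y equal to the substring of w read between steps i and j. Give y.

State sequence: p0 -a-> p3 -a-> p1 -b-> p3 -a-> p1 -c-> p2 -b-> p3 -b-> p0 -c-> p3
First repeat at step 3: p3 was already visited.

So i = 1, j = 3, giving x = w[0:1] = a, y = w[1:3] = ab, z = w[3:8] = acbbc.
Check: |xy| = 3 ≤ 4 and |y| = 2 ≥ 1. Reading y takes M from p3 back to p3, so every xyⁱz is accepted.

ab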